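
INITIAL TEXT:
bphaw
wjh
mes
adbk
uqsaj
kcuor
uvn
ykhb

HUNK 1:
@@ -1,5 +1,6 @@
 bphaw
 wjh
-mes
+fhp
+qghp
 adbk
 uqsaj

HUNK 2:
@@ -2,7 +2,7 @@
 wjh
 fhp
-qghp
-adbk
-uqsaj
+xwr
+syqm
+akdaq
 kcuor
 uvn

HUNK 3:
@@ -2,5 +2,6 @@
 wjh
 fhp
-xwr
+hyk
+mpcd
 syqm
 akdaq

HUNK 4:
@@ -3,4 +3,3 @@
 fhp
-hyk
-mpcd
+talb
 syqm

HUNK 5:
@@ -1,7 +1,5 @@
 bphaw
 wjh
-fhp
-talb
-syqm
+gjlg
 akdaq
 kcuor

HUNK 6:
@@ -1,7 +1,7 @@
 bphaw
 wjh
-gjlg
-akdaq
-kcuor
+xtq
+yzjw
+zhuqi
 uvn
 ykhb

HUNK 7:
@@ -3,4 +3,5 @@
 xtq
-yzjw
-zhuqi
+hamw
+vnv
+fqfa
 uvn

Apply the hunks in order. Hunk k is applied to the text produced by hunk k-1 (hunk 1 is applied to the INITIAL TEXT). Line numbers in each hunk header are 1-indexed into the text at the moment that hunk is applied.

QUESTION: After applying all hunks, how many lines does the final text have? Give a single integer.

Hunk 1: at line 1 remove [mes] add [fhp,qghp] -> 9 lines: bphaw wjh fhp qghp adbk uqsaj kcuor uvn ykhb
Hunk 2: at line 2 remove [qghp,adbk,uqsaj] add [xwr,syqm,akdaq] -> 9 lines: bphaw wjh fhp xwr syqm akdaq kcuor uvn ykhb
Hunk 3: at line 2 remove [xwr] add [hyk,mpcd] -> 10 lines: bphaw wjh fhp hyk mpcd syqm akdaq kcuor uvn ykhb
Hunk 4: at line 3 remove [hyk,mpcd] add [talb] -> 9 lines: bphaw wjh fhp talb syqm akdaq kcuor uvn ykhb
Hunk 5: at line 1 remove [fhp,talb,syqm] add [gjlg] -> 7 lines: bphaw wjh gjlg akdaq kcuor uvn ykhb
Hunk 6: at line 1 remove [gjlg,akdaq,kcuor] add [xtq,yzjw,zhuqi] -> 7 lines: bphaw wjh xtq yzjw zhuqi uvn ykhb
Hunk 7: at line 3 remove [yzjw,zhuqi] add [hamw,vnv,fqfa] -> 8 lines: bphaw wjh xtq hamw vnv fqfa uvn ykhb
Final line count: 8

Answer: 8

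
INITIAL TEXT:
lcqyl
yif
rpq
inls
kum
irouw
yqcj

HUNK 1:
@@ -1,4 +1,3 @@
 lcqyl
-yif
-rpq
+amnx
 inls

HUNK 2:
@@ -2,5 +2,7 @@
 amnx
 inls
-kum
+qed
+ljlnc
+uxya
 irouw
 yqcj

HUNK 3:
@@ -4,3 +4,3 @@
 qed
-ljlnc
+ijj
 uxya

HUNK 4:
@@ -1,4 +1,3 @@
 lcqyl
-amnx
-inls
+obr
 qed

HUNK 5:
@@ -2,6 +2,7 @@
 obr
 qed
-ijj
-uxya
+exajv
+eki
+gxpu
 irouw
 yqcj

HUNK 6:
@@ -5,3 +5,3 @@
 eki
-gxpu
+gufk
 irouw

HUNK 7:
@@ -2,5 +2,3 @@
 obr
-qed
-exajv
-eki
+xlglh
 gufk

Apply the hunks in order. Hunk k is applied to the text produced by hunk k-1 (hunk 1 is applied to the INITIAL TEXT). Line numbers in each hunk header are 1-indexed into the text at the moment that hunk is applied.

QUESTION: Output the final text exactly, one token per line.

Answer: lcqyl
obr
xlglh
gufk
irouw
yqcj

Derivation:
Hunk 1: at line 1 remove [yif,rpq] add [amnx] -> 6 lines: lcqyl amnx inls kum irouw yqcj
Hunk 2: at line 2 remove [kum] add [qed,ljlnc,uxya] -> 8 lines: lcqyl amnx inls qed ljlnc uxya irouw yqcj
Hunk 3: at line 4 remove [ljlnc] add [ijj] -> 8 lines: lcqyl amnx inls qed ijj uxya irouw yqcj
Hunk 4: at line 1 remove [amnx,inls] add [obr] -> 7 lines: lcqyl obr qed ijj uxya irouw yqcj
Hunk 5: at line 2 remove [ijj,uxya] add [exajv,eki,gxpu] -> 8 lines: lcqyl obr qed exajv eki gxpu irouw yqcj
Hunk 6: at line 5 remove [gxpu] add [gufk] -> 8 lines: lcqyl obr qed exajv eki gufk irouw yqcj
Hunk 7: at line 2 remove [qed,exajv,eki] add [xlglh] -> 6 lines: lcqyl obr xlglh gufk irouw yqcj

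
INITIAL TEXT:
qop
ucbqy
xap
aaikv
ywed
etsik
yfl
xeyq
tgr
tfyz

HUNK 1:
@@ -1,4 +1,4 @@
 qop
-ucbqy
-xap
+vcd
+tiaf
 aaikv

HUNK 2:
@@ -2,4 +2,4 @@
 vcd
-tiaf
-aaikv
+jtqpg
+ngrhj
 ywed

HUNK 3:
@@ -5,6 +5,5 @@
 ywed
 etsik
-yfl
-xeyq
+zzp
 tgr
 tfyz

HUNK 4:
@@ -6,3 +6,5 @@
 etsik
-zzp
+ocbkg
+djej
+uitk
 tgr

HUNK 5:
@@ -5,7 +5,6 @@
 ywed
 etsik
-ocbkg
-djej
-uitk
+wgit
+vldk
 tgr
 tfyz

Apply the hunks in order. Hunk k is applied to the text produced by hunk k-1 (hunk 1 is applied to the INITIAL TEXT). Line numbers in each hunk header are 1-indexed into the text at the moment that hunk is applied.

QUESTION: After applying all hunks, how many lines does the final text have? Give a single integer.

Answer: 10

Derivation:
Hunk 1: at line 1 remove [ucbqy,xap] add [vcd,tiaf] -> 10 lines: qop vcd tiaf aaikv ywed etsik yfl xeyq tgr tfyz
Hunk 2: at line 2 remove [tiaf,aaikv] add [jtqpg,ngrhj] -> 10 lines: qop vcd jtqpg ngrhj ywed etsik yfl xeyq tgr tfyz
Hunk 3: at line 5 remove [yfl,xeyq] add [zzp] -> 9 lines: qop vcd jtqpg ngrhj ywed etsik zzp tgr tfyz
Hunk 4: at line 6 remove [zzp] add [ocbkg,djej,uitk] -> 11 lines: qop vcd jtqpg ngrhj ywed etsik ocbkg djej uitk tgr tfyz
Hunk 5: at line 5 remove [ocbkg,djej,uitk] add [wgit,vldk] -> 10 lines: qop vcd jtqpg ngrhj ywed etsik wgit vldk tgr tfyz
Final line count: 10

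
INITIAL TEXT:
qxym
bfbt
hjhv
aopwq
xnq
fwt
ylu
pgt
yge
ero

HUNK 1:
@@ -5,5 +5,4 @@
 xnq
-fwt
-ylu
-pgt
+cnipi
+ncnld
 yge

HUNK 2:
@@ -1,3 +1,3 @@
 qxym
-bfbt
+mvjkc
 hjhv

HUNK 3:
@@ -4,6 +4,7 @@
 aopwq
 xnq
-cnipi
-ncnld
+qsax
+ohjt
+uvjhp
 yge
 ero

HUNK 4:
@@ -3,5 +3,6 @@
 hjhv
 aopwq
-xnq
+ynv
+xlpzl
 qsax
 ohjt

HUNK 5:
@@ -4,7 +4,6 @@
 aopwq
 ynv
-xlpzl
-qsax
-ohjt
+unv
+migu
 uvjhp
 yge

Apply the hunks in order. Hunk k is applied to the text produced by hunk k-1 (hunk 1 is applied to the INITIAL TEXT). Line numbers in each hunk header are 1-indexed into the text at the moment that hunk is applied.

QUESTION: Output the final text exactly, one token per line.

Answer: qxym
mvjkc
hjhv
aopwq
ynv
unv
migu
uvjhp
yge
ero

Derivation:
Hunk 1: at line 5 remove [fwt,ylu,pgt] add [cnipi,ncnld] -> 9 lines: qxym bfbt hjhv aopwq xnq cnipi ncnld yge ero
Hunk 2: at line 1 remove [bfbt] add [mvjkc] -> 9 lines: qxym mvjkc hjhv aopwq xnq cnipi ncnld yge ero
Hunk 3: at line 4 remove [cnipi,ncnld] add [qsax,ohjt,uvjhp] -> 10 lines: qxym mvjkc hjhv aopwq xnq qsax ohjt uvjhp yge ero
Hunk 4: at line 3 remove [xnq] add [ynv,xlpzl] -> 11 lines: qxym mvjkc hjhv aopwq ynv xlpzl qsax ohjt uvjhp yge ero
Hunk 5: at line 4 remove [xlpzl,qsax,ohjt] add [unv,migu] -> 10 lines: qxym mvjkc hjhv aopwq ynv unv migu uvjhp yge ero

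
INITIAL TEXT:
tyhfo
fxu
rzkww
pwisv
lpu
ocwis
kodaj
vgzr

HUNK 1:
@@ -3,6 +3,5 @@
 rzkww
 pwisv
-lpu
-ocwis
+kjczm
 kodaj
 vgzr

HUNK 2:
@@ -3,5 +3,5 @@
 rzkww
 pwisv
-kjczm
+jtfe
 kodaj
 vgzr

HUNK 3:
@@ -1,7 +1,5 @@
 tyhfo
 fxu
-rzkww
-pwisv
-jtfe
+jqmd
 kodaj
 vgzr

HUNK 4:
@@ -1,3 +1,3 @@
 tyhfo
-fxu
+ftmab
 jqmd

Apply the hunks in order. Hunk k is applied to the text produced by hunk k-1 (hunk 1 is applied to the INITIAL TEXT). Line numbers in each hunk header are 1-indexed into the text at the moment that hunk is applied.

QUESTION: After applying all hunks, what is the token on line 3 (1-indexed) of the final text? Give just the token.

Answer: jqmd

Derivation:
Hunk 1: at line 3 remove [lpu,ocwis] add [kjczm] -> 7 lines: tyhfo fxu rzkww pwisv kjczm kodaj vgzr
Hunk 2: at line 3 remove [kjczm] add [jtfe] -> 7 lines: tyhfo fxu rzkww pwisv jtfe kodaj vgzr
Hunk 3: at line 1 remove [rzkww,pwisv,jtfe] add [jqmd] -> 5 lines: tyhfo fxu jqmd kodaj vgzr
Hunk 4: at line 1 remove [fxu] add [ftmab] -> 5 lines: tyhfo ftmab jqmd kodaj vgzr
Final line 3: jqmd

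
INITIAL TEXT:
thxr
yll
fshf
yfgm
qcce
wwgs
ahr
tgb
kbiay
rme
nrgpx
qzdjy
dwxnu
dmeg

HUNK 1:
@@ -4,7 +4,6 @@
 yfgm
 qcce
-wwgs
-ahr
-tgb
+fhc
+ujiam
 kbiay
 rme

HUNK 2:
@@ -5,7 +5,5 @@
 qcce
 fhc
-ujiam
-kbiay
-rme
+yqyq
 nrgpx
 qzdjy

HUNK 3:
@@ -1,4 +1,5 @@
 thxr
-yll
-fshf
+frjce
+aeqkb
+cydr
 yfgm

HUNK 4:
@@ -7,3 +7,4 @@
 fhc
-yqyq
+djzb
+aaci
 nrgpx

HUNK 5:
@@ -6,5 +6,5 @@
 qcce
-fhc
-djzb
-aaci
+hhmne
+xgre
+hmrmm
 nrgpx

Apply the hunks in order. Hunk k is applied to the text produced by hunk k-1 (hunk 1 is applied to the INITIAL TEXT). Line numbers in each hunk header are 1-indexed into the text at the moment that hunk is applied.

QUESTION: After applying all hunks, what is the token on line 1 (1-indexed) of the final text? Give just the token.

Answer: thxr

Derivation:
Hunk 1: at line 4 remove [wwgs,ahr,tgb] add [fhc,ujiam] -> 13 lines: thxr yll fshf yfgm qcce fhc ujiam kbiay rme nrgpx qzdjy dwxnu dmeg
Hunk 2: at line 5 remove [ujiam,kbiay,rme] add [yqyq] -> 11 lines: thxr yll fshf yfgm qcce fhc yqyq nrgpx qzdjy dwxnu dmeg
Hunk 3: at line 1 remove [yll,fshf] add [frjce,aeqkb,cydr] -> 12 lines: thxr frjce aeqkb cydr yfgm qcce fhc yqyq nrgpx qzdjy dwxnu dmeg
Hunk 4: at line 7 remove [yqyq] add [djzb,aaci] -> 13 lines: thxr frjce aeqkb cydr yfgm qcce fhc djzb aaci nrgpx qzdjy dwxnu dmeg
Hunk 5: at line 6 remove [fhc,djzb,aaci] add [hhmne,xgre,hmrmm] -> 13 lines: thxr frjce aeqkb cydr yfgm qcce hhmne xgre hmrmm nrgpx qzdjy dwxnu dmeg
Final line 1: thxr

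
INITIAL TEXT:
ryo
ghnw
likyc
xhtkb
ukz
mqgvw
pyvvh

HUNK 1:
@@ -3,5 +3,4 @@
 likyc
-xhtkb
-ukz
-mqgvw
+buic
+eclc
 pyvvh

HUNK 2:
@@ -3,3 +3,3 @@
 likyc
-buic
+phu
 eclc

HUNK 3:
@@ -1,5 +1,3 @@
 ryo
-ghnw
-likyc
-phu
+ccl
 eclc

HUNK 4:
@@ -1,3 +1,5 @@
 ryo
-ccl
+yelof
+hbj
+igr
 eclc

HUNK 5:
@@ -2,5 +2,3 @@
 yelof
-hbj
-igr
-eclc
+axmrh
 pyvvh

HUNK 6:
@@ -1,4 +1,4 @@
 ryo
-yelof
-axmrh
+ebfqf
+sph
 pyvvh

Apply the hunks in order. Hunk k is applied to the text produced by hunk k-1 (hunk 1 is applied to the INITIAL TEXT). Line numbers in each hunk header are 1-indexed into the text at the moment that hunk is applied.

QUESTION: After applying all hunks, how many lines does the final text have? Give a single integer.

Answer: 4

Derivation:
Hunk 1: at line 3 remove [xhtkb,ukz,mqgvw] add [buic,eclc] -> 6 lines: ryo ghnw likyc buic eclc pyvvh
Hunk 2: at line 3 remove [buic] add [phu] -> 6 lines: ryo ghnw likyc phu eclc pyvvh
Hunk 3: at line 1 remove [ghnw,likyc,phu] add [ccl] -> 4 lines: ryo ccl eclc pyvvh
Hunk 4: at line 1 remove [ccl] add [yelof,hbj,igr] -> 6 lines: ryo yelof hbj igr eclc pyvvh
Hunk 5: at line 2 remove [hbj,igr,eclc] add [axmrh] -> 4 lines: ryo yelof axmrh pyvvh
Hunk 6: at line 1 remove [yelof,axmrh] add [ebfqf,sph] -> 4 lines: ryo ebfqf sph pyvvh
Final line count: 4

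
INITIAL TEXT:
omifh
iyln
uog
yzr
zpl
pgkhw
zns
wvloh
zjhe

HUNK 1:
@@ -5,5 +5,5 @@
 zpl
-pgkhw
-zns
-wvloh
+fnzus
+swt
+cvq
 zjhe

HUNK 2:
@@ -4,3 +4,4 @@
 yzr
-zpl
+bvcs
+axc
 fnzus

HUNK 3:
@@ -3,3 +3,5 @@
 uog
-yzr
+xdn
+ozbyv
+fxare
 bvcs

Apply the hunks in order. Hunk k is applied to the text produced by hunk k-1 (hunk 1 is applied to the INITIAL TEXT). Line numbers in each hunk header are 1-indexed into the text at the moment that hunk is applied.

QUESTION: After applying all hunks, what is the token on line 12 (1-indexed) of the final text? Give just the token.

Hunk 1: at line 5 remove [pgkhw,zns,wvloh] add [fnzus,swt,cvq] -> 9 lines: omifh iyln uog yzr zpl fnzus swt cvq zjhe
Hunk 2: at line 4 remove [zpl] add [bvcs,axc] -> 10 lines: omifh iyln uog yzr bvcs axc fnzus swt cvq zjhe
Hunk 3: at line 3 remove [yzr] add [xdn,ozbyv,fxare] -> 12 lines: omifh iyln uog xdn ozbyv fxare bvcs axc fnzus swt cvq zjhe
Final line 12: zjhe

Answer: zjhe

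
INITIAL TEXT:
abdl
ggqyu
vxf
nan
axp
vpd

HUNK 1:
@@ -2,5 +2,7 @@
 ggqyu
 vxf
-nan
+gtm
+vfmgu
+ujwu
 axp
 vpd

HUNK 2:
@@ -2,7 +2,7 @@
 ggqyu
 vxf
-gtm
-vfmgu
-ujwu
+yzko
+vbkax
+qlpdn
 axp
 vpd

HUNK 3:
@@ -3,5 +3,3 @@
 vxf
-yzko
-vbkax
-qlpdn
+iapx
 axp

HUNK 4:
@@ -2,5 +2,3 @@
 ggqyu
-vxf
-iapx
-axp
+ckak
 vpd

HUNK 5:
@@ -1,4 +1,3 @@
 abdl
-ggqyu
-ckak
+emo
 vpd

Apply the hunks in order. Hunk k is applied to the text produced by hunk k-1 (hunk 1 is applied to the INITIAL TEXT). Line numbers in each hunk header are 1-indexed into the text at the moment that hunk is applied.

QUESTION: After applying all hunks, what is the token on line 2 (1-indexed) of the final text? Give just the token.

Answer: emo

Derivation:
Hunk 1: at line 2 remove [nan] add [gtm,vfmgu,ujwu] -> 8 lines: abdl ggqyu vxf gtm vfmgu ujwu axp vpd
Hunk 2: at line 2 remove [gtm,vfmgu,ujwu] add [yzko,vbkax,qlpdn] -> 8 lines: abdl ggqyu vxf yzko vbkax qlpdn axp vpd
Hunk 3: at line 3 remove [yzko,vbkax,qlpdn] add [iapx] -> 6 lines: abdl ggqyu vxf iapx axp vpd
Hunk 4: at line 2 remove [vxf,iapx,axp] add [ckak] -> 4 lines: abdl ggqyu ckak vpd
Hunk 5: at line 1 remove [ggqyu,ckak] add [emo] -> 3 lines: abdl emo vpd
Final line 2: emo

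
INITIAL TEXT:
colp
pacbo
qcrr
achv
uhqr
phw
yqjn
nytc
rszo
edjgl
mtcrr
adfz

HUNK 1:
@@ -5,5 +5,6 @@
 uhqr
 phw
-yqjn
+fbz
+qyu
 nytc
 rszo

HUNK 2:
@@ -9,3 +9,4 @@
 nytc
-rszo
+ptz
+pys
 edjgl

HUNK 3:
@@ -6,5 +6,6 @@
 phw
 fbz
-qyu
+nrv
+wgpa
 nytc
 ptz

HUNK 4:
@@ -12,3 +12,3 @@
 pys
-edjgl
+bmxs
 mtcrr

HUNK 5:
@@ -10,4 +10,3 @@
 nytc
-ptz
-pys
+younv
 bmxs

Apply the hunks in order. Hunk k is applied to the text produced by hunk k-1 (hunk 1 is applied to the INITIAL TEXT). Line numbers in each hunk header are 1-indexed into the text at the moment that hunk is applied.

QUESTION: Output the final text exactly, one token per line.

Hunk 1: at line 5 remove [yqjn] add [fbz,qyu] -> 13 lines: colp pacbo qcrr achv uhqr phw fbz qyu nytc rszo edjgl mtcrr adfz
Hunk 2: at line 9 remove [rszo] add [ptz,pys] -> 14 lines: colp pacbo qcrr achv uhqr phw fbz qyu nytc ptz pys edjgl mtcrr adfz
Hunk 3: at line 6 remove [qyu] add [nrv,wgpa] -> 15 lines: colp pacbo qcrr achv uhqr phw fbz nrv wgpa nytc ptz pys edjgl mtcrr adfz
Hunk 4: at line 12 remove [edjgl] add [bmxs] -> 15 lines: colp pacbo qcrr achv uhqr phw fbz nrv wgpa nytc ptz pys bmxs mtcrr adfz
Hunk 5: at line 10 remove [ptz,pys] add [younv] -> 14 lines: colp pacbo qcrr achv uhqr phw fbz nrv wgpa nytc younv bmxs mtcrr adfz

Answer: colp
pacbo
qcrr
achv
uhqr
phw
fbz
nrv
wgpa
nytc
younv
bmxs
mtcrr
adfz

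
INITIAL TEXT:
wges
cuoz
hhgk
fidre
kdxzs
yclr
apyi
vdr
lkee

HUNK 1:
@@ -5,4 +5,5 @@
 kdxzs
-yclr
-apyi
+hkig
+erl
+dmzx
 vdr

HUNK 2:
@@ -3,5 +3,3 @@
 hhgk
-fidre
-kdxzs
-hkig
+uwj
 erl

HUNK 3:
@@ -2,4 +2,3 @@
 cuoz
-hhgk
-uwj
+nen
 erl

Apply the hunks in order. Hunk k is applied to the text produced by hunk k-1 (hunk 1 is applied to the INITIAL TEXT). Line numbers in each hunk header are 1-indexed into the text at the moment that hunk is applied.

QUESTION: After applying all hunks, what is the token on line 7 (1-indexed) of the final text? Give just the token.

Hunk 1: at line 5 remove [yclr,apyi] add [hkig,erl,dmzx] -> 10 lines: wges cuoz hhgk fidre kdxzs hkig erl dmzx vdr lkee
Hunk 2: at line 3 remove [fidre,kdxzs,hkig] add [uwj] -> 8 lines: wges cuoz hhgk uwj erl dmzx vdr lkee
Hunk 3: at line 2 remove [hhgk,uwj] add [nen] -> 7 lines: wges cuoz nen erl dmzx vdr lkee
Final line 7: lkee

Answer: lkee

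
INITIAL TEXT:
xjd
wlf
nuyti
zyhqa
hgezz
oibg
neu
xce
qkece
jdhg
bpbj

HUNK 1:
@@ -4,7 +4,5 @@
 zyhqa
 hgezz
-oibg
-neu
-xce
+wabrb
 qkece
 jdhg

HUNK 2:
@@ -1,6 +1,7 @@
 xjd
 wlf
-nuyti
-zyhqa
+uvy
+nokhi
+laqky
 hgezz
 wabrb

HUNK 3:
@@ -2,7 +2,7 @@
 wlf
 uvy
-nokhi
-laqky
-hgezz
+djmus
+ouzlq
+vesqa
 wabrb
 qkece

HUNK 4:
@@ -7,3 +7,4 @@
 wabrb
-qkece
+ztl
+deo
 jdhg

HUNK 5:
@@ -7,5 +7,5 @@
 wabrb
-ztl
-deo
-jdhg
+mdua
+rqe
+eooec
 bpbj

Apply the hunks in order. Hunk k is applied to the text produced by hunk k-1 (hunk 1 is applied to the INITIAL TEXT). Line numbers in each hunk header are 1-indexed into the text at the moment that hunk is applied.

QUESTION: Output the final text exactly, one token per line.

Answer: xjd
wlf
uvy
djmus
ouzlq
vesqa
wabrb
mdua
rqe
eooec
bpbj

Derivation:
Hunk 1: at line 4 remove [oibg,neu,xce] add [wabrb] -> 9 lines: xjd wlf nuyti zyhqa hgezz wabrb qkece jdhg bpbj
Hunk 2: at line 1 remove [nuyti,zyhqa] add [uvy,nokhi,laqky] -> 10 lines: xjd wlf uvy nokhi laqky hgezz wabrb qkece jdhg bpbj
Hunk 3: at line 2 remove [nokhi,laqky,hgezz] add [djmus,ouzlq,vesqa] -> 10 lines: xjd wlf uvy djmus ouzlq vesqa wabrb qkece jdhg bpbj
Hunk 4: at line 7 remove [qkece] add [ztl,deo] -> 11 lines: xjd wlf uvy djmus ouzlq vesqa wabrb ztl deo jdhg bpbj
Hunk 5: at line 7 remove [ztl,deo,jdhg] add [mdua,rqe,eooec] -> 11 lines: xjd wlf uvy djmus ouzlq vesqa wabrb mdua rqe eooec bpbj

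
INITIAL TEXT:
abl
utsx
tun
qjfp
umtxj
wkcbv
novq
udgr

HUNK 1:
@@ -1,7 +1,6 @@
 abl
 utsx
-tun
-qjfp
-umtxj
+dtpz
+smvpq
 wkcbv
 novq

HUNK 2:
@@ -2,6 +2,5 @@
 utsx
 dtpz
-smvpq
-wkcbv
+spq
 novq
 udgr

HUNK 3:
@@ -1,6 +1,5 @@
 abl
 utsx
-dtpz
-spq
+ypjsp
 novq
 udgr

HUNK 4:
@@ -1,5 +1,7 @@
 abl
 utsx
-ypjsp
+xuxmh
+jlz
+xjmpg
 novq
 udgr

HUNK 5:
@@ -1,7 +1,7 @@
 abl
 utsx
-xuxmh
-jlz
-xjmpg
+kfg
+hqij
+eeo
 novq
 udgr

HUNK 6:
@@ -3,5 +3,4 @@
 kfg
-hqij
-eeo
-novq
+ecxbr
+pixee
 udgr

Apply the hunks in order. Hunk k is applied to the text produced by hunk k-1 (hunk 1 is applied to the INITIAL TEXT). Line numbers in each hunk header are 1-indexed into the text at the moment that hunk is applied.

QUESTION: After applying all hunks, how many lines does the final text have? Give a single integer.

Answer: 6

Derivation:
Hunk 1: at line 1 remove [tun,qjfp,umtxj] add [dtpz,smvpq] -> 7 lines: abl utsx dtpz smvpq wkcbv novq udgr
Hunk 2: at line 2 remove [smvpq,wkcbv] add [spq] -> 6 lines: abl utsx dtpz spq novq udgr
Hunk 3: at line 1 remove [dtpz,spq] add [ypjsp] -> 5 lines: abl utsx ypjsp novq udgr
Hunk 4: at line 1 remove [ypjsp] add [xuxmh,jlz,xjmpg] -> 7 lines: abl utsx xuxmh jlz xjmpg novq udgr
Hunk 5: at line 1 remove [xuxmh,jlz,xjmpg] add [kfg,hqij,eeo] -> 7 lines: abl utsx kfg hqij eeo novq udgr
Hunk 6: at line 3 remove [hqij,eeo,novq] add [ecxbr,pixee] -> 6 lines: abl utsx kfg ecxbr pixee udgr
Final line count: 6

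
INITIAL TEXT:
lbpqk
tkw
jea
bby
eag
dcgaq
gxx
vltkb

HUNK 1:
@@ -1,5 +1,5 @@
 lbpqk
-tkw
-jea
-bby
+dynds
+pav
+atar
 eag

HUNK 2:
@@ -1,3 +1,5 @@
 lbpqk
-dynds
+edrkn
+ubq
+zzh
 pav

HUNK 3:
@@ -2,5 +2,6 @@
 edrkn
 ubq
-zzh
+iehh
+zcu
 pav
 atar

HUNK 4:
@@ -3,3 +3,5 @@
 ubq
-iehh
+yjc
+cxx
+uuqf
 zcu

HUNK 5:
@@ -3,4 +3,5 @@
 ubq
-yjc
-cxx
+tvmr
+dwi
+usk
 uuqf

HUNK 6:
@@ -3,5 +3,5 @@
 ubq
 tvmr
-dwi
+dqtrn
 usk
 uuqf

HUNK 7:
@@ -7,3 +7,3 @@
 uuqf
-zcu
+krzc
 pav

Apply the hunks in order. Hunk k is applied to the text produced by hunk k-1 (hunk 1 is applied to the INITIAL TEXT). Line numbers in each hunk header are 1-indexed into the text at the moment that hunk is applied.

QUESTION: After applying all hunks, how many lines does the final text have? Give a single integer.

Answer: 14

Derivation:
Hunk 1: at line 1 remove [tkw,jea,bby] add [dynds,pav,atar] -> 8 lines: lbpqk dynds pav atar eag dcgaq gxx vltkb
Hunk 2: at line 1 remove [dynds] add [edrkn,ubq,zzh] -> 10 lines: lbpqk edrkn ubq zzh pav atar eag dcgaq gxx vltkb
Hunk 3: at line 2 remove [zzh] add [iehh,zcu] -> 11 lines: lbpqk edrkn ubq iehh zcu pav atar eag dcgaq gxx vltkb
Hunk 4: at line 3 remove [iehh] add [yjc,cxx,uuqf] -> 13 lines: lbpqk edrkn ubq yjc cxx uuqf zcu pav atar eag dcgaq gxx vltkb
Hunk 5: at line 3 remove [yjc,cxx] add [tvmr,dwi,usk] -> 14 lines: lbpqk edrkn ubq tvmr dwi usk uuqf zcu pav atar eag dcgaq gxx vltkb
Hunk 6: at line 3 remove [dwi] add [dqtrn] -> 14 lines: lbpqk edrkn ubq tvmr dqtrn usk uuqf zcu pav atar eag dcgaq gxx vltkb
Hunk 7: at line 7 remove [zcu] add [krzc] -> 14 lines: lbpqk edrkn ubq tvmr dqtrn usk uuqf krzc pav atar eag dcgaq gxx vltkb
Final line count: 14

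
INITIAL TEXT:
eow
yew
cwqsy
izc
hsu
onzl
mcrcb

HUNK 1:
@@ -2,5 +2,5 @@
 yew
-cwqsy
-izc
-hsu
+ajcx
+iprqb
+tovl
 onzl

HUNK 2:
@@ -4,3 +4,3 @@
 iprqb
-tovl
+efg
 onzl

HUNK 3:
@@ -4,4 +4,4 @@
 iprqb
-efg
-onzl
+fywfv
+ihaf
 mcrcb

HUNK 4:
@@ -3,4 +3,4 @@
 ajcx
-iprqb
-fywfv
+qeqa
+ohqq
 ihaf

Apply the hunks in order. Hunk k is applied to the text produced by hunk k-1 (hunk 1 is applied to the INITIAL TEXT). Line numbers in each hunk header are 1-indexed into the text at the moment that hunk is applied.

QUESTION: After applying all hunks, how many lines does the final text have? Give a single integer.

Answer: 7

Derivation:
Hunk 1: at line 2 remove [cwqsy,izc,hsu] add [ajcx,iprqb,tovl] -> 7 lines: eow yew ajcx iprqb tovl onzl mcrcb
Hunk 2: at line 4 remove [tovl] add [efg] -> 7 lines: eow yew ajcx iprqb efg onzl mcrcb
Hunk 3: at line 4 remove [efg,onzl] add [fywfv,ihaf] -> 7 lines: eow yew ajcx iprqb fywfv ihaf mcrcb
Hunk 4: at line 3 remove [iprqb,fywfv] add [qeqa,ohqq] -> 7 lines: eow yew ajcx qeqa ohqq ihaf mcrcb
Final line count: 7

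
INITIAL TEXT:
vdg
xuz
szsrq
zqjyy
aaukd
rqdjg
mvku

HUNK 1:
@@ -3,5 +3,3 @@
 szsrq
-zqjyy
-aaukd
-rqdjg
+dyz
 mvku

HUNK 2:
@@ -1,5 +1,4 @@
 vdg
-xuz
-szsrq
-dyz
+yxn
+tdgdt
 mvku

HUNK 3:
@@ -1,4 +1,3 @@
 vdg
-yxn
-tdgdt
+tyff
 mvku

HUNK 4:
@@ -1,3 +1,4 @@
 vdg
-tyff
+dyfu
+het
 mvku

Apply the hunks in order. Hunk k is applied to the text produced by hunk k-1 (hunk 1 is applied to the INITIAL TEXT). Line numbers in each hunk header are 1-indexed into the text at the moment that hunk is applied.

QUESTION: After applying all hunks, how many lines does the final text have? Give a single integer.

Answer: 4

Derivation:
Hunk 1: at line 3 remove [zqjyy,aaukd,rqdjg] add [dyz] -> 5 lines: vdg xuz szsrq dyz mvku
Hunk 2: at line 1 remove [xuz,szsrq,dyz] add [yxn,tdgdt] -> 4 lines: vdg yxn tdgdt mvku
Hunk 3: at line 1 remove [yxn,tdgdt] add [tyff] -> 3 lines: vdg tyff mvku
Hunk 4: at line 1 remove [tyff] add [dyfu,het] -> 4 lines: vdg dyfu het mvku
Final line count: 4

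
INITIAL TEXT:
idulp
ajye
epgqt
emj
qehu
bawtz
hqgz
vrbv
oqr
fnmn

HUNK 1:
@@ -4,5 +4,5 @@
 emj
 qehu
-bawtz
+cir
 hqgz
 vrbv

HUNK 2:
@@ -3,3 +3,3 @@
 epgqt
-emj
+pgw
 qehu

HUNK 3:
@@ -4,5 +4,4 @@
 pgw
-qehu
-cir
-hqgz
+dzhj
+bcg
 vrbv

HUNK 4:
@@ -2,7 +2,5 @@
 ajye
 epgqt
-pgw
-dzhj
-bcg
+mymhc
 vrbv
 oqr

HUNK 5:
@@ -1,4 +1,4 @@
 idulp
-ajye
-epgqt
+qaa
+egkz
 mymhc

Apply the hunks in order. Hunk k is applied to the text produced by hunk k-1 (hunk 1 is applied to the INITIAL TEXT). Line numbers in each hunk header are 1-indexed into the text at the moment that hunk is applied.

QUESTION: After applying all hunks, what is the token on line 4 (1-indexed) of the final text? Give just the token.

Answer: mymhc

Derivation:
Hunk 1: at line 4 remove [bawtz] add [cir] -> 10 lines: idulp ajye epgqt emj qehu cir hqgz vrbv oqr fnmn
Hunk 2: at line 3 remove [emj] add [pgw] -> 10 lines: idulp ajye epgqt pgw qehu cir hqgz vrbv oqr fnmn
Hunk 3: at line 4 remove [qehu,cir,hqgz] add [dzhj,bcg] -> 9 lines: idulp ajye epgqt pgw dzhj bcg vrbv oqr fnmn
Hunk 4: at line 2 remove [pgw,dzhj,bcg] add [mymhc] -> 7 lines: idulp ajye epgqt mymhc vrbv oqr fnmn
Hunk 5: at line 1 remove [ajye,epgqt] add [qaa,egkz] -> 7 lines: idulp qaa egkz mymhc vrbv oqr fnmn
Final line 4: mymhc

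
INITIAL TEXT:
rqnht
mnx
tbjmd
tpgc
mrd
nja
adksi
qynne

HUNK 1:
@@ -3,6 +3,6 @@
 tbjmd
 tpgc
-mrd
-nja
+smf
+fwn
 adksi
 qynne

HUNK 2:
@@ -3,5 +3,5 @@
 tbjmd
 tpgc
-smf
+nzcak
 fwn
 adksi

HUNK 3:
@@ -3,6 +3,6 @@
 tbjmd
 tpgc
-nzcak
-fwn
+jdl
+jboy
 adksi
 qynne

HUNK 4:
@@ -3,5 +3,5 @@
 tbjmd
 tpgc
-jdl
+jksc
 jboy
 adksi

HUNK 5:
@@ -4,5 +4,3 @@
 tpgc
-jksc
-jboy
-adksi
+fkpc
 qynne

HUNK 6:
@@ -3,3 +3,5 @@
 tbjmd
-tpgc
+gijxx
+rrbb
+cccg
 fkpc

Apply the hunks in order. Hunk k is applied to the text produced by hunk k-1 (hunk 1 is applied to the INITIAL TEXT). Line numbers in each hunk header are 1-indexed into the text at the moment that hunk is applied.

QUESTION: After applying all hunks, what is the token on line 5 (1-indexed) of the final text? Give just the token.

Answer: rrbb

Derivation:
Hunk 1: at line 3 remove [mrd,nja] add [smf,fwn] -> 8 lines: rqnht mnx tbjmd tpgc smf fwn adksi qynne
Hunk 2: at line 3 remove [smf] add [nzcak] -> 8 lines: rqnht mnx tbjmd tpgc nzcak fwn adksi qynne
Hunk 3: at line 3 remove [nzcak,fwn] add [jdl,jboy] -> 8 lines: rqnht mnx tbjmd tpgc jdl jboy adksi qynne
Hunk 4: at line 3 remove [jdl] add [jksc] -> 8 lines: rqnht mnx tbjmd tpgc jksc jboy adksi qynne
Hunk 5: at line 4 remove [jksc,jboy,adksi] add [fkpc] -> 6 lines: rqnht mnx tbjmd tpgc fkpc qynne
Hunk 6: at line 3 remove [tpgc] add [gijxx,rrbb,cccg] -> 8 lines: rqnht mnx tbjmd gijxx rrbb cccg fkpc qynne
Final line 5: rrbb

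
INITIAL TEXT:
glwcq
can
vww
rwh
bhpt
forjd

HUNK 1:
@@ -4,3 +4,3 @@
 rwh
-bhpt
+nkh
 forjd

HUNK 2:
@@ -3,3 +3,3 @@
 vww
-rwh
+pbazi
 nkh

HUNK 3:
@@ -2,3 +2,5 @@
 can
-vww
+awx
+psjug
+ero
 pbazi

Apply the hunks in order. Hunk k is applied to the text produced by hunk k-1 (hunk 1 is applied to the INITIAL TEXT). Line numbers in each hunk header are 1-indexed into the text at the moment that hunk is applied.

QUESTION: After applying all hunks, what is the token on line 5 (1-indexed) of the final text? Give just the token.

Hunk 1: at line 4 remove [bhpt] add [nkh] -> 6 lines: glwcq can vww rwh nkh forjd
Hunk 2: at line 3 remove [rwh] add [pbazi] -> 6 lines: glwcq can vww pbazi nkh forjd
Hunk 3: at line 2 remove [vww] add [awx,psjug,ero] -> 8 lines: glwcq can awx psjug ero pbazi nkh forjd
Final line 5: ero

Answer: ero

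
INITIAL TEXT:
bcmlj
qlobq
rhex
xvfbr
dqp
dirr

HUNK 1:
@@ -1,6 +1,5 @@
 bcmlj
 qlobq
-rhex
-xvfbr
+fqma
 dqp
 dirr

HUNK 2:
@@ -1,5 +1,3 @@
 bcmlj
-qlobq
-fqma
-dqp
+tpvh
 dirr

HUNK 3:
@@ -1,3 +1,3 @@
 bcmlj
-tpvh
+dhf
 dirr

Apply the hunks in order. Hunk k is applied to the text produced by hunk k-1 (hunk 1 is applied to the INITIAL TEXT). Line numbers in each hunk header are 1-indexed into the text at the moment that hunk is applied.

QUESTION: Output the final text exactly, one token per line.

Answer: bcmlj
dhf
dirr

Derivation:
Hunk 1: at line 1 remove [rhex,xvfbr] add [fqma] -> 5 lines: bcmlj qlobq fqma dqp dirr
Hunk 2: at line 1 remove [qlobq,fqma,dqp] add [tpvh] -> 3 lines: bcmlj tpvh dirr
Hunk 3: at line 1 remove [tpvh] add [dhf] -> 3 lines: bcmlj dhf dirr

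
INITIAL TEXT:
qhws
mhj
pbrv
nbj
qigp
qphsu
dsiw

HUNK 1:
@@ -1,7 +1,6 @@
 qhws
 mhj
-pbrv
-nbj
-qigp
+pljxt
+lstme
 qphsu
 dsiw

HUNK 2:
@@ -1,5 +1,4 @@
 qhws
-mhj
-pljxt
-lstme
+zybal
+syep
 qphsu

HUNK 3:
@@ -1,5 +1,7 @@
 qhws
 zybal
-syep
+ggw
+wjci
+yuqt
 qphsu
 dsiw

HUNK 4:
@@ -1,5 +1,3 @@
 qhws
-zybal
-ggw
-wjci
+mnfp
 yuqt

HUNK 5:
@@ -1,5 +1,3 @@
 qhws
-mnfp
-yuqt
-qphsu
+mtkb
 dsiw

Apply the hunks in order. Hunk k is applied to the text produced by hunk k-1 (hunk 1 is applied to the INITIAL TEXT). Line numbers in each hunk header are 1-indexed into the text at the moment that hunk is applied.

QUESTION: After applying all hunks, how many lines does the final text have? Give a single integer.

Hunk 1: at line 1 remove [pbrv,nbj,qigp] add [pljxt,lstme] -> 6 lines: qhws mhj pljxt lstme qphsu dsiw
Hunk 2: at line 1 remove [mhj,pljxt,lstme] add [zybal,syep] -> 5 lines: qhws zybal syep qphsu dsiw
Hunk 3: at line 1 remove [syep] add [ggw,wjci,yuqt] -> 7 lines: qhws zybal ggw wjci yuqt qphsu dsiw
Hunk 4: at line 1 remove [zybal,ggw,wjci] add [mnfp] -> 5 lines: qhws mnfp yuqt qphsu dsiw
Hunk 5: at line 1 remove [mnfp,yuqt,qphsu] add [mtkb] -> 3 lines: qhws mtkb dsiw
Final line count: 3

Answer: 3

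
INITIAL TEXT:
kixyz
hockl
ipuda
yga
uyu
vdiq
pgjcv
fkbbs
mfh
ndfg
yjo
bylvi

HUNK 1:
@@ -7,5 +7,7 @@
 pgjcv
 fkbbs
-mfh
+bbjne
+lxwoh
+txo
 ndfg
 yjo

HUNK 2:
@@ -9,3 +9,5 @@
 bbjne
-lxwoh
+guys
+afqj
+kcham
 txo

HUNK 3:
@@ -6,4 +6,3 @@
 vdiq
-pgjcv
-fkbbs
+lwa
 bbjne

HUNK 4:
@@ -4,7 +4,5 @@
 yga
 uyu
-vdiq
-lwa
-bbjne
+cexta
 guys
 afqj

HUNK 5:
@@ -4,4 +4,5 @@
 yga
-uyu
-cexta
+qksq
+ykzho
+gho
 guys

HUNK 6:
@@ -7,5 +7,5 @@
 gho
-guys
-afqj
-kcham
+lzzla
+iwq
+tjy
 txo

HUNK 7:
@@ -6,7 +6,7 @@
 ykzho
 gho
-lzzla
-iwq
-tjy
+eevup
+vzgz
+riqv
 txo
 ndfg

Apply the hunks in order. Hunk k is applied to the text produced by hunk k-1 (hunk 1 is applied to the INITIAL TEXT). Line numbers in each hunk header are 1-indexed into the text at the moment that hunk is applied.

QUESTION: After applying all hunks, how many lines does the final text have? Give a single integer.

Hunk 1: at line 7 remove [mfh] add [bbjne,lxwoh,txo] -> 14 lines: kixyz hockl ipuda yga uyu vdiq pgjcv fkbbs bbjne lxwoh txo ndfg yjo bylvi
Hunk 2: at line 9 remove [lxwoh] add [guys,afqj,kcham] -> 16 lines: kixyz hockl ipuda yga uyu vdiq pgjcv fkbbs bbjne guys afqj kcham txo ndfg yjo bylvi
Hunk 3: at line 6 remove [pgjcv,fkbbs] add [lwa] -> 15 lines: kixyz hockl ipuda yga uyu vdiq lwa bbjne guys afqj kcham txo ndfg yjo bylvi
Hunk 4: at line 4 remove [vdiq,lwa,bbjne] add [cexta] -> 13 lines: kixyz hockl ipuda yga uyu cexta guys afqj kcham txo ndfg yjo bylvi
Hunk 5: at line 4 remove [uyu,cexta] add [qksq,ykzho,gho] -> 14 lines: kixyz hockl ipuda yga qksq ykzho gho guys afqj kcham txo ndfg yjo bylvi
Hunk 6: at line 7 remove [guys,afqj,kcham] add [lzzla,iwq,tjy] -> 14 lines: kixyz hockl ipuda yga qksq ykzho gho lzzla iwq tjy txo ndfg yjo bylvi
Hunk 7: at line 6 remove [lzzla,iwq,tjy] add [eevup,vzgz,riqv] -> 14 lines: kixyz hockl ipuda yga qksq ykzho gho eevup vzgz riqv txo ndfg yjo bylvi
Final line count: 14

Answer: 14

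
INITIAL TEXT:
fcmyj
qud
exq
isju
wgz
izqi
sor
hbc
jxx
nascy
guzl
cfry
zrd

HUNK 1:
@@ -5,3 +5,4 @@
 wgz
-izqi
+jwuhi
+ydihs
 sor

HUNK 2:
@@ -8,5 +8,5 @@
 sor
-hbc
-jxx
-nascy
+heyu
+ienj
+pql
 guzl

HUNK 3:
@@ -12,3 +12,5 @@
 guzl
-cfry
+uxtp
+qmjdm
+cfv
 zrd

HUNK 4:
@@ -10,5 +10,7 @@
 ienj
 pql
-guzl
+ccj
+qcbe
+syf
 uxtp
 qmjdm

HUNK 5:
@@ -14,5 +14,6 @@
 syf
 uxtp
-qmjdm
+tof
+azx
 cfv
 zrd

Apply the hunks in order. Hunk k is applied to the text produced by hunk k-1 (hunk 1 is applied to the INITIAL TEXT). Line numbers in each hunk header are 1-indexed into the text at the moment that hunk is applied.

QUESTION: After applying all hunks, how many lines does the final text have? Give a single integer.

Hunk 1: at line 5 remove [izqi] add [jwuhi,ydihs] -> 14 lines: fcmyj qud exq isju wgz jwuhi ydihs sor hbc jxx nascy guzl cfry zrd
Hunk 2: at line 8 remove [hbc,jxx,nascy] add [heyu,ienj,pql] -> 14 lines: fcmyj qud exq isju wgz jwuhi ydihs sor heyu ienj pql guzl cfry zrd
Hunk 3: at line 12 remove [cfry] add [uxtp,qmjdm,cfv] -> 16 lines: fcmyj qud exq isju wgz jwuhi ydihs sor heyu ienj pql guzl uxtp qmjdm cfv zrd
Hunk 4: at line 10 remove [guzl] add [ccj,qcbe,syf] -> 18 lines: fcmyj qud exq isju wgz jwuhi ydihs sor heyu ienj pql ccj qcbe syf uxtp qmjdm cfv zrd
Hunk 5: at line 14 remove [qmjdm] add [tof,azx] -> 19 lines: fcmyj qud exq isju wgz jwuhi ydihs sor heyu ienj pql ccj qcbe syf uxtp tof azx cfv zrd
Final line count: 19

Answer: 19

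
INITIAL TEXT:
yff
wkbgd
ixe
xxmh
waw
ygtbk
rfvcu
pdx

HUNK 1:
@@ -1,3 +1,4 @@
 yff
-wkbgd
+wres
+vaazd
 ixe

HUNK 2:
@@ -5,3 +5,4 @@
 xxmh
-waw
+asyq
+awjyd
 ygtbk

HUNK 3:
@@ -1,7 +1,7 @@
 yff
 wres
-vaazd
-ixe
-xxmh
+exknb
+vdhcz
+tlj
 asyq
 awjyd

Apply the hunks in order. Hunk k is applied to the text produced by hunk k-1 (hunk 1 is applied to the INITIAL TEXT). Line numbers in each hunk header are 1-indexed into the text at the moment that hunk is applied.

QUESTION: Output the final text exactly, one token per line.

Answer: yff
wres
exknb
vdhcz
tlj
asyq
awjyd
ygtbk
rfvcu
pdx

Derivation:
Hunk 1: at line 1 remove [wkbgd] add [wres,vaazd] -> 9 lines: yff wres vaazd ixe xxmh waw ygtbk rfvcu pdx
Hunk 2: at line 5 remove [waw] add [asyq,awjyd] -> 10 lines: yff wres vaazd ixe xxmh asyq awjyd ygtbk rfvcu pdx
Hunk 3: at line 1 remove [vaazd,ixe,xxmh] add [exknb,vdhcz,tlj] -> 10 lines: yff wres exknb vdhcz tlj asyq awjyd ygtbk rfvcu pdx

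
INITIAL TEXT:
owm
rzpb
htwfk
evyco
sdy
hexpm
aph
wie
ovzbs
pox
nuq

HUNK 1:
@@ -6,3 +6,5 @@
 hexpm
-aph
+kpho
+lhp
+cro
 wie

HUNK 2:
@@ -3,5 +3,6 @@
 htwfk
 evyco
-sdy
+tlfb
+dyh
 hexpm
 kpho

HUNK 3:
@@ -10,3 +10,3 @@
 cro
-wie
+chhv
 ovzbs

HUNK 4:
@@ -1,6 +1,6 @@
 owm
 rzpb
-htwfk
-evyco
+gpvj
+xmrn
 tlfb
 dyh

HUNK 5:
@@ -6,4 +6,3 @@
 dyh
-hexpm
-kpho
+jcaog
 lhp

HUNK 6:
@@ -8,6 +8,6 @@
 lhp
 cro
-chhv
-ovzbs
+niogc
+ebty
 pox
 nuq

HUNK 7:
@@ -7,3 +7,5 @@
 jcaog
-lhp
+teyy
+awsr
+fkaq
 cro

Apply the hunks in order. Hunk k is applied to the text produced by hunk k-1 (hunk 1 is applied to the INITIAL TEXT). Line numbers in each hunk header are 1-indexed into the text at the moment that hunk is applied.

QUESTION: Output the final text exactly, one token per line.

Answer: owm
rzpb
gpvj
xmrn
tlfb
dyh
jcaog
teyy
awsr
fkaq
cro
niogc
ebty
pox
nuq

Derivation:
Hunk 1: at line 6 remove [aph] add [kpho,lhp,cro] -> 13 lines: owm rzpb htwfk evyco sdy hexpm kpho lhp cro wie ovzbs pox nuq
Hunk 2: at line 3 remove [sdy] add [tlfb,dyh] -> 14 lines: owm rzpb htwfk evyco tlfb dyh hexpm kpho lhp cro wie ovzbs pox nuq
Hunk 3: at line 10 remove [wie] add [chhv] -> 14 lines: owm rzpb htwfk evyco tlfb dyh hexpm kpho lhp cro chhv ovzbs pox nuq
Hunk 4: at line 1 remove [htwfk,evyco] add [gpvj,xmrn] -> 14 lines: owm rzpb gpvj xmrn tlfb dyh hexpm kpho lhp cro chhv ovzbs pox nuq
Hunk 5: at line 6 remove [hexpm,kpho] add [jcaog] -> 13 lines: owm rzpb gpvj xmrn tlfb dyh jcaog lhp cro chhv ovzbs pox nuq
Hunk 6: at line 8 remove [chhv,ovzbs] add [niogc,ebty] -> 13 lines: owm rzpb gpvj xmrn tlfb dyh jcaog lhp cro niogc ebty pox nuq
Hunk 7: at line 7 remove [lhp] add [teyy,awsr,fkaq] -> 15 lines: owm rzpb gpvj xmrn tlfb dyh jcaog teyy awsr fkaq cro niogc ebty pox nuq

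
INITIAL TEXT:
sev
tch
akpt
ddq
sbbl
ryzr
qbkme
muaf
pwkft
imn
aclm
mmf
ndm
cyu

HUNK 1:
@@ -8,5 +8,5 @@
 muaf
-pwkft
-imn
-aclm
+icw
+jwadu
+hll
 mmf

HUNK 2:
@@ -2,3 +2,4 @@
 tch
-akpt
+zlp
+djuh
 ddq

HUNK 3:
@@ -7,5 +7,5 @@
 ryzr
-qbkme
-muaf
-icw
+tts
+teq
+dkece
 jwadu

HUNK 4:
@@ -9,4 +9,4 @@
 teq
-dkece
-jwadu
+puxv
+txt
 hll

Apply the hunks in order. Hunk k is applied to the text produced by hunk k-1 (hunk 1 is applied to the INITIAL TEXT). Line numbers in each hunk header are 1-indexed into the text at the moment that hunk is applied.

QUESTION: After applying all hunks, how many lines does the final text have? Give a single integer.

Hunk 1: at line 8 remove [pwkft,imn,aclm] add [icw,jwadu,hll] -> 14 lines: sev tch akpt ddq sbbl ryzr qbkme muaf icw jwadu hll mmf ndm cyu
Hunk 2: at line 2 remove [akpt] add [zlp,djuh] -> 15 lines: sev tch zlp djuh ddq sbbl ryzr qbkme muaf icw jwadu hll mmf ndm cyu
Hunk 3: at line 7 remove [qbkme,muaf,icw] add [tts,teq,dkece] -> 15 lines: sev tch zlp djuh ddq sbbl ryzr tts teq dkece jwadu hll mmf ndm cyu
Hunk 4: at line 9 remove [dkece,jwadu] add [puxv,txt] -> 15 lines: sev tch zlp djuh ddq sbbl ryzr tts teq puxv txt hll mmf ndm cyu
Final line count: 15

Answer: 15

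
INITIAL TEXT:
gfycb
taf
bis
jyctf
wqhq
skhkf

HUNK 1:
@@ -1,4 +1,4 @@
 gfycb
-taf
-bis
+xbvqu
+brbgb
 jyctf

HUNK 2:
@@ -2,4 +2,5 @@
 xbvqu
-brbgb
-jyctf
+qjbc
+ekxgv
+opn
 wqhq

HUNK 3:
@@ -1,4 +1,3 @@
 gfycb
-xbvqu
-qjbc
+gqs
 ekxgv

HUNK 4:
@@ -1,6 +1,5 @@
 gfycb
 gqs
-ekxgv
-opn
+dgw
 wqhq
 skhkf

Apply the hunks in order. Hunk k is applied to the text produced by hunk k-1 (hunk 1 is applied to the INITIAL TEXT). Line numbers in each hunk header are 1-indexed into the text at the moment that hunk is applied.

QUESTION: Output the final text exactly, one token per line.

Answer: gfycb
gqs
dgw
wqhq
skhkf

Derivation:
Hunk 1: at line 1 remove [taf,bis] add [xbvqu,brbgb] -> 6 lines: gfycb xbvqu brbgb jyctf wqhq skhkf
Hunk 2: at line 2 remove [brbgb,jyctf] add [qjbc,ekxgv,opn] -> 7 lines: gfycb xbvqu qjbc ekxgv opn wqhq skhkf
Hunk 3: at line 1 remove [xbvqu,qjbc] add [gqs] -> 6 lines: gfycb gqs ekxgv opn wqhq skhkf
Hunk 4: at line 1 remove [ekxgv,opn] add [dgw] -> 5 lines: gfycb gqs dgw wqhq skhkf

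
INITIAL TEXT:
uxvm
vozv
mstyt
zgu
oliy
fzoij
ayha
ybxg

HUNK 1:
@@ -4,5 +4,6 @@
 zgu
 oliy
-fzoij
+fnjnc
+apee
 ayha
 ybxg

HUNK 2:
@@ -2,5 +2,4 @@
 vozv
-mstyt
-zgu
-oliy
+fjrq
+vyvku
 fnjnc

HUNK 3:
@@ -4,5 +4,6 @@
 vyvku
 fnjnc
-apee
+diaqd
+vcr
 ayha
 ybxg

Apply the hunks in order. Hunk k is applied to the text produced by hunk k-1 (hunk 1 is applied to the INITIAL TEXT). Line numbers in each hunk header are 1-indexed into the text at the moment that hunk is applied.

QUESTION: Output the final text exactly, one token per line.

Answer: uxvm
vozv
fjrq
vyvku
fnjnc
diaqd
vcr
ayha
ybxg

Derivation:
Hunk 1: at line 4 remove [fzoij] add [fnjnc,apee] -> 9 lines: uxvm vozv mstyt zgu oliy fnjnc apee ayha ybxg
Hunk 2: at line 2 remove [mstyt,zgu,oliy] add [fjrq,vyvku] -> 8 lines: uxvm vozv fjrq vyvku fnjnc apee ayha ybxg
Hunk 3: at line 4 remove [apee] add [diaqd,vcr] -> 9 lines: uxvm vozv fjrq vyvku fnjnc diaqd vcr ayha ybxg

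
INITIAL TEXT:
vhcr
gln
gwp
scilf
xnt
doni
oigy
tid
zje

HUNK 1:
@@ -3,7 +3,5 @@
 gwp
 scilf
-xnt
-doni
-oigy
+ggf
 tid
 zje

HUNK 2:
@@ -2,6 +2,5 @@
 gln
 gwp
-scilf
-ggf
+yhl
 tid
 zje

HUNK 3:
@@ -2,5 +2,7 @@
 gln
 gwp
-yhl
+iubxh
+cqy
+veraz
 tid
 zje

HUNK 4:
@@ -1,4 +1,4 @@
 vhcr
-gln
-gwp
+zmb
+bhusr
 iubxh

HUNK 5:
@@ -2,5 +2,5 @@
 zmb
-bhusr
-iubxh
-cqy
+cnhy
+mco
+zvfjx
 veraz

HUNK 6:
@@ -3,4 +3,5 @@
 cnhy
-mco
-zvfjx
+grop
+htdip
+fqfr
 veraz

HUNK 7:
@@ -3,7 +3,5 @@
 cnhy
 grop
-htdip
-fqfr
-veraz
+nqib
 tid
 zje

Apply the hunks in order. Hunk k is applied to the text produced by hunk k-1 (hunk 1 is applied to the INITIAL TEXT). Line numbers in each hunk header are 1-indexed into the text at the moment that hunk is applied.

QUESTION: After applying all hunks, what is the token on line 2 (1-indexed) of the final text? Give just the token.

Answer: zmb

Derivation:
Hunk 1: at line 3 remove [xnt,doni,oigy] add [ggf] -> 7 lines: vhcr gln gwp scilf ggf tid zje
Hunk 2: at line 2 remove [scilf,ggf] add [yhl] -> 6 lines: vhcr gln gwp yhl tid zje
Hunk 3: at line 2 remove [yhl] add [iubxh,cqy,veraz] -> 8 lines: vhcr gln gwp iubxh cqy veraz tid zje
Hunk 4: at line 1 remove [gln,gwp] add [zmb,bhusr] -> 8 lines: vhcr zmb bhusr iubxh cqy veraz tid zje
Hunk 5: at line 2 remove [bhusr,iubxh,cqy] add [cnhy,mco,zvfjx] -> 8 lines: vhcr zmb cnhy mco zvfjx veraz tid zje
Hunk 6: at line 3 remove [mco,zvfjx] add [grop,htdip,fqfr] -> 9 lines: vhcr zmb cnhy grop htdip fqfr veraz tid zje
Hunk 7: at line 3 remove [htdip,fqfr,veraz] add [nqib] -> 7 lines: vhcr zmb cnhy grop nqib tid zje
Final line 2: zmb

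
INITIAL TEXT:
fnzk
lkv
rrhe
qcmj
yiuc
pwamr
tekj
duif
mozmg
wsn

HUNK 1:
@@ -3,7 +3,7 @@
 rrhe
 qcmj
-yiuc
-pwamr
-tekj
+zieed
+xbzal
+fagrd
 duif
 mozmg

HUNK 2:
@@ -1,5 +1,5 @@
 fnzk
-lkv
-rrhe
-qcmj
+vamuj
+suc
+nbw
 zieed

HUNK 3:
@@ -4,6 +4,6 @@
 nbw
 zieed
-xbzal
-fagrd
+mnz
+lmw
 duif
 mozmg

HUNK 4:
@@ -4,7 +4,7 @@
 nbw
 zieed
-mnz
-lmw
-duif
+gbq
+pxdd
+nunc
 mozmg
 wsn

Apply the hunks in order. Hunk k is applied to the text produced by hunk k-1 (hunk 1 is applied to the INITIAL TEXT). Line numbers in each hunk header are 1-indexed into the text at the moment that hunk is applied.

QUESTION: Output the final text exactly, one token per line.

Hunk 1: at line 3 remove [yiuc,pwamr,tekj] add [zieed,xbzal,fagrd] -> 10 lines: fnzk lkv rrhe qcmj zieed xbzal fagrd duif mozmg wsn
Hunk 2: at line 1 remove [lkv,rrhe,qcmj] add [vamuj,suc,nbw] -> 10 lines: fnzk vamuj suc nbw zieed xbzal fagrd duif mozmg wsn
Hunk 3: at line 4 remove [xbzal,fagrd] add [mnz,lmw] -> 10 lines: fnzk vamuj suc nbw zieed mnz lmw duif mozmg wsn
Hunk 4: at line 4 remove [mnz,lmw,duif] add [gbq,pxdd,nunc] -> 10 lines: fnzk vamuj suc nbw zieed gbq pxdd nunc mozmg wsn

Answer: fnzk
vamuj
suc
nbw
zieed
gbq
pxdd
nunc
mozmg
wsn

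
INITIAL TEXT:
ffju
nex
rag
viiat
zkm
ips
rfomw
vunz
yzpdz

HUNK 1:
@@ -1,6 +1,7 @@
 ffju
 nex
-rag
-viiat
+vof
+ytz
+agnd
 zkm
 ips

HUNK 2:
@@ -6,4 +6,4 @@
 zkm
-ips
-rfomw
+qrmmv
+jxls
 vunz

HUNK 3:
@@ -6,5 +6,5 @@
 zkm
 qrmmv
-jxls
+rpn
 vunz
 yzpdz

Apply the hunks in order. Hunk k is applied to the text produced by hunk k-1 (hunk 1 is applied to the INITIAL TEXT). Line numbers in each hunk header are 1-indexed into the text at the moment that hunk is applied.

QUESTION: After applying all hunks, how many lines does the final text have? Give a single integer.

Answer: 10

Derivation:
Hunk 1: at line 1 remove [rag,viiat] add [vof,ytz,agnd] -> 10 lines: ffju nex vof ytz agnd zkm ips rfomw vunz yzpdz
Hunk 2: at line 6 remove [ips,rfomw] add [qrmmv,jxls] -> 10 lines: ffju nex vof ytz agnd zkm qrmmv jxls vunz yzpdz
Hunk 3: at line 6 remove [jxls] add [rpn] -> 10 lines: ffju nex vof ytz agnd zkm qrmmv rpn vunz yzpdz
Final line count: 10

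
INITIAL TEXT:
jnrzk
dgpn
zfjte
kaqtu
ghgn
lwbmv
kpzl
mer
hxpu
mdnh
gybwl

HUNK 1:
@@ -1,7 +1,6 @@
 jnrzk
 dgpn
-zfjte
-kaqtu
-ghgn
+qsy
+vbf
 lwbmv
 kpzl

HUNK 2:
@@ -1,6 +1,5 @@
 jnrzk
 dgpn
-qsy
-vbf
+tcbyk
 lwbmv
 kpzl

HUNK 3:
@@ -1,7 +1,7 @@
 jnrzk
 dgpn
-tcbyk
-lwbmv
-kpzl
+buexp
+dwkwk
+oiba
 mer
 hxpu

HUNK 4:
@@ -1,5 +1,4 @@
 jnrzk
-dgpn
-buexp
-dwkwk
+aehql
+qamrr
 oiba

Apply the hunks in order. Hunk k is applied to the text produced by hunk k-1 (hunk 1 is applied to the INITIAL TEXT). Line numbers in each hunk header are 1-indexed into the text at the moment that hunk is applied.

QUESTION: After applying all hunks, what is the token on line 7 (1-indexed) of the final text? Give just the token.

Answer: mdnh

Derivation:
Hunk 1: at line 1 remove [zfjte,kaqtu,ghgn] add [qsy,vbf] -> 10 lines: jnrzk dgpn qsy vbf lwbmv kpzl mer hxpu mdnh gybwl
Hunk 2: at line 1 remove [qsy,vbf] add [tcbyk] -> 9 lines: jnrzk dgpn tcbyk lwbmv kpzl mer hxpu mdnh gybwl
Hunk 3: at line 1 remove [tcbyk,lwbmv,kpzl] add [buexp,dwkwk,oiba] -> 9 lines: jnrzk dgpn buexp dwkwk oiba mer hxpu mdnh gybwl
Hunk 4: at line 1 remove [dgpn,buexp,dwkwk] add [aehql,qamrr] -> 8 lines: jnrzk aehql qamrr oiba mer hxpu mdnh gybwl
Final line 7: mdnh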